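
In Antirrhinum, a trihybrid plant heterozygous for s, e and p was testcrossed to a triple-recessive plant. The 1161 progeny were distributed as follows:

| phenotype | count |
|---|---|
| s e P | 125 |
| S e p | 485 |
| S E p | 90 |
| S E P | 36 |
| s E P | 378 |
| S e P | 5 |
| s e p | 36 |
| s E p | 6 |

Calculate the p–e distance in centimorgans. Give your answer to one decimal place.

The two most frequent reciprocal classes, S e p and s E P, are the parental types, so the F1 was S e p / s E P.
The two rarest classes, S e P and s E p, are the double crossovers. Comparing them with the parentals, only the p allele has switched, so p is the middle locus and the order is e – p – s.
Crossovers in the e–p interval produce the single-crossover classes S E p and s e P (90 + 125 = 215) plus the double crossovers (11).
RF(e–p) = (215 + 11) / 1161 = 226/1161 = 0.1947 → 19.5 centimorgans.

19.5 centimorgans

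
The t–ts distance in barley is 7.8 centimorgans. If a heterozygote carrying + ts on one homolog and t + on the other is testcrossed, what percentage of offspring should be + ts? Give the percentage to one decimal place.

A map distance of 7.8 centimorgans corresponds to a recombination frequency of 0.078.
The F1 is + ts / t +, so + ts is a parental gamete class with expected frequency (1 − r)/2 = 0.922/2 = 0.4610.
That is 0.4610 = 46.1% of the progeny.

46.1%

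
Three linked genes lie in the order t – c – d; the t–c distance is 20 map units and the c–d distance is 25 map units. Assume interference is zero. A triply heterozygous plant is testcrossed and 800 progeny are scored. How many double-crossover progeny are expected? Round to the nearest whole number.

40

Map distances give recombination frequencies of 0.200 and 0.250 for the two intervals.
With no interference, expected double-crossover frequency = 0.200 × 0.250 = 0.05000.
Expected number = 0.05000 × 800 = 40.00 ≈ 40.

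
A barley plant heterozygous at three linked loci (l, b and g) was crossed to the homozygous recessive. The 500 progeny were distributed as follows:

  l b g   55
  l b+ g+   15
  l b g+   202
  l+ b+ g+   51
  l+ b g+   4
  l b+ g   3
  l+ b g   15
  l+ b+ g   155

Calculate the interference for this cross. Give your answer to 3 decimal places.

The two most frequent reciprocal classes, l b g+ and l+ b+ g, are the parental types, so the F1 was l b g+ / l+ b+ g.
The two rarest classes, l+ b g+ and l b+ g, are the double crossovers. Comparing them with the parentals, only the l allele has switched, so l is the middle locus and the order is b – l – g.
b–l: (30 + 7)/500 = 0.0740; l–g: (106 + 7)/500 = 0.2260.
Expected DCO frequency = 0.0740 × 0.2260 ≈ 0.01672; observed = 7/500 ≈ 0.01400.
Coefficient of coincidence = 0.01400/0.01672 ≈ 0.837; interference = 1 − 0.837 = 0.163.

0.163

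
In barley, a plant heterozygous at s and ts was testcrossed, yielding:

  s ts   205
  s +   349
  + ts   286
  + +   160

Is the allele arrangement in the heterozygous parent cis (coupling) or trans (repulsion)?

trans

The two most frequent classes are + ts (286) and s + (349); these are the parental (non-recombinant) types.
So the F1 carried + ts on one chromosome and s + on the other — the recessive alleles are on opposite chromosomes (trans / repulsion).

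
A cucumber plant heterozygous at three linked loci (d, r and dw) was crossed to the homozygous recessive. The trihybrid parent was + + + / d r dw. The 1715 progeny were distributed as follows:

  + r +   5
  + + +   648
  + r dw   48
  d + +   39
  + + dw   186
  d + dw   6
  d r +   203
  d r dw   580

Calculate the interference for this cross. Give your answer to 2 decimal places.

The two rarest classes, + r + and d + dw, are the double crossovers. Comparing them with the parentals, only the r allele has switched, so r is the middle locus and the order is dw – r – d.
dw–r: (389 + 11)/1715 = 0.2332; r–d: (87 + 11)/1715 = 0.0571.
Expected DCO frequency = 0.2332 × 0.0571 ≈ 0.01332; observed = 11/1715 ≈ 0.00641.
Coefficient of coincidence = 0.00641/0.01332 ≈ 0.48; interference = 1 − 0.48 = 0.52.

0.52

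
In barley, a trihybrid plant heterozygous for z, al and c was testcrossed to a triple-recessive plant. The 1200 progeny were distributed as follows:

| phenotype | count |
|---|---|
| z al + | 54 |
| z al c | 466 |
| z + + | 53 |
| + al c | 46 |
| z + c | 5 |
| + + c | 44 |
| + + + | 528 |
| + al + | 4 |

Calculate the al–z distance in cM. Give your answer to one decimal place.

The two most frequent reciprocal classes, + + + and z al c, are the parental types, so the F1 was + + + / z al c.
The two rarest classes, + al + and z + c, are the double crossovers. Comparing them with the parentals, only the al allele has switched, so al is the middle locus and the order is z – al – c.
Crossovers in the z–al interval produce the single-crossover classes z + + and + al c (53 + 46 = 99) plus the double crossovers (9).
RF(z–al) = (99 + 9) / 1200 = 108/1200 = 0.0900 → 9.0 cM.

9.0 cM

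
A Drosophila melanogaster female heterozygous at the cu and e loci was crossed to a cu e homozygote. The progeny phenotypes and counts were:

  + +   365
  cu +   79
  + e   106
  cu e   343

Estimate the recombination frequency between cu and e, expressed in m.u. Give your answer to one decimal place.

The two most frequent classes, + + (365) and cu e (343), are the parental types, so the F1 was + + / cu e.
The recombinant classes are + e and cu +: 106 + 79 = 185.
Recombination frequency = 185/893 = 0.2072 ≈ 20.7%, i.e. 20.7 m.u.

20.7 m.u.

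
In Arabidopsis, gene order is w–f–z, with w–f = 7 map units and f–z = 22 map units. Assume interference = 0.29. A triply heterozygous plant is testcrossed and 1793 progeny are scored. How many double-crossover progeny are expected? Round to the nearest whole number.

Map distances give recombination frequencies of 0.070 and 0.220 for the two intervals.
With interference 0.29 (so coincidence = 0.71), expected double-crossover frequency = 0.070 × 0.220 × 0.71 = 0.01093.
Expected number = 0.01093 × 1793 = 19.60 ≈ 20.

20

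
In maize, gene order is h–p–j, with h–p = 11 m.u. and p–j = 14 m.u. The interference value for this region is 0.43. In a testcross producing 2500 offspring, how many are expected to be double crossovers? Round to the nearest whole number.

22

Map distances give recombination frequencies of 0.110 and 0.140 for the two intervals.
With interference 0.43 (so coincidence = 0.57), expected double-crossover frequency = 0.110 × 0.140 × 0.57 = 0.00878.
Expected number = 0.00878 × 2500 = 21.95 ≈ 22.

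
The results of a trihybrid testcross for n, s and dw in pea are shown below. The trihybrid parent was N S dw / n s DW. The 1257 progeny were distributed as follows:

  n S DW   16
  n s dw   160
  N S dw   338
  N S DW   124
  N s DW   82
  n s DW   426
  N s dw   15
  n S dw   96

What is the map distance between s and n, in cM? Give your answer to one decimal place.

The two rarest classes, N s dw and n S DW, are the double crossovers. Comparing them with the parentals, only the s allele has switched, so s is the middle locus and the order is dw – s – n.
Crossovers in the s–n interval produce the single-crossover classes n S dw and N s DW (96 + 82 = 178) plus the double crossovers (31).
RF(s–n) = (178 + 31) / 1257 = 209/1257 = 0.1663 → 16.6 cM.

16.6 cM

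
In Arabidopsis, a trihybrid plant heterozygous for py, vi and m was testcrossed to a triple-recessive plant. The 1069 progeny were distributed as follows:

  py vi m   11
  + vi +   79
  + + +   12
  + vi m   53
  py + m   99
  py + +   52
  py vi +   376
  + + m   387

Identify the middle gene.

m

The two most frequent reciprocal classes, + + m and py vi +, are the parental types, so the F1 was + + m / py vi +.
The two rarest classes, + + + and py vi m, are the double crossovers. Comparing them with the parentals, only the m allele has switched, so m is the middle locus and the order is vi – m – py.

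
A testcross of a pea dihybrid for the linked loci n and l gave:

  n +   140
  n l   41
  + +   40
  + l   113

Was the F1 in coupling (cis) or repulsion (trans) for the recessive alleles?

trans

The two most frequent classes are + l (113) and n + (140); these are the parental (non-recombinant) types.
So the F1 carried + l on one chromosome and n + on the other — the recessive alleles are on opposite chromosomes (trans / repulsion).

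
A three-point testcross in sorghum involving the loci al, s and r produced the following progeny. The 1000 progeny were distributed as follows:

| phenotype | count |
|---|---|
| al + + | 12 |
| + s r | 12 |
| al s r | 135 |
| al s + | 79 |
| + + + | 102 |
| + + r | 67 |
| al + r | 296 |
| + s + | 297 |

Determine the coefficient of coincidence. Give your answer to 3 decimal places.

0.541

The two most frequent reciprocal classes, al + r and + s +, are the parental types, so the F1 was al + r / + s +.
The two rarest classes, al + + and + s r, are the double crossovers. Comparing them with the parentals, only the r allele has switched, so r is the middle locus and the order is s – r – al.
s–r: (237 + 24)/1000 = 0.2610; r–al: (146 + 24)/1000 = 0.1700.
Expected DCO frequency = 0.2610 × 0.1700 ≈ 0.04437; observed = 24/1000 ≈ 0.02400.
Coefficient of coincidence = 0.02400/0.04437 ≈ 0.541.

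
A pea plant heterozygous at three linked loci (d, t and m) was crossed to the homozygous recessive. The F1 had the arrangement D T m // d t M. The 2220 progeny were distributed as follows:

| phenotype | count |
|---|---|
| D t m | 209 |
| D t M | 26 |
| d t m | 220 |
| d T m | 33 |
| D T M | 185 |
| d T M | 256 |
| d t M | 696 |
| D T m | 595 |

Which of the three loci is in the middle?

d

The two rarest classes, d T m and D t M, are the double crossovers. Comparing them with the parentals, only the d allele has switched, so d is the middle locus and the order is t – d – m.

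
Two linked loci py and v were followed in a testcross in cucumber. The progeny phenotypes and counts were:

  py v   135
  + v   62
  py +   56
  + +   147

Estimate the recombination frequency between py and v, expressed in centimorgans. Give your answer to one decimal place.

29.5 centimorgans

The two most frequent classes, + + (147) and py v (135), are the parental types, so the F1 was + + / py v.
The recombinant classes are + v and py +: 62 + 56 = 118.
Recombination frequency = 118/400 = 0.2950 ≈ 29.5%, i.e. 29.5 centimorgans.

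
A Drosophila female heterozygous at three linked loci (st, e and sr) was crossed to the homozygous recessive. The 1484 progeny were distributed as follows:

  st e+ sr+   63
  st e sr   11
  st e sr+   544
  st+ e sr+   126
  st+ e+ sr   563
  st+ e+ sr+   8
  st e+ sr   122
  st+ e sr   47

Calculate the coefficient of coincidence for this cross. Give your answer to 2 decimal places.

0.82

The two most frequent reciprocal classes, st+ e+ sr and st e sr+, are the parental types, so the F1 was st+ e+ sr / st e sr+.
The two rarest classes, st+ e+ sr+ and st e sr, are the double crossovers. Comparing them with the parentals, only the sr allele has switched, so sr is the middle locus and the order is st – sr – e.
st–sr: (248 + 19)/1484 = 0.1799; sr–e: (110 + 19)/1484 = 0.0869.
Expected DCO frequency = 0.1799 × 0.0869 ≈ 0.01563; observed = 19/1484 ≈ 0.01280.
Coefficient of coincidence = 0.01280/0.01563 ≈ 0.82.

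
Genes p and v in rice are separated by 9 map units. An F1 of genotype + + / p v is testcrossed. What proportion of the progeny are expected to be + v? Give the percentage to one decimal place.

A map distance of 9 map units corresponds to a recombination frequency of 0.090.
The F1 is + + / p v, so + v is a recombinant gamete class with expected frequency r/2 = 0.090/2 = 0.0450.
That is 0.0450 = 4.5% of the progeny.

4.5%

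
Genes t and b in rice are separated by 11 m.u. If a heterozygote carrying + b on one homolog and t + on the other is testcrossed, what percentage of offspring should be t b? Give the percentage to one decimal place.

5.5%

A map distance of 11 m.u. corresponds to a recombination frequency of 0.110.
The F1 is + b / t +, so t b is a recombinant gamete class with expected frequency r/2 = 0.110/2 = 0.0550.
That is 0.0550 = 5.5% of the progeny.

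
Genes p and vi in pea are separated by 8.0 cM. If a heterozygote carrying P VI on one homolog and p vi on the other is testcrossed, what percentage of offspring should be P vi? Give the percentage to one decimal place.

A map distance of 8.0 cM corresponds to a recombination frequency of 0.080.
The F1 is P VI / p vi, so P vi is a recombinant gamete class with expected frequency r/2 = 0.080/2 = 0.0400.
That is 0.0400 = 4.0% of the progeny.

4.0%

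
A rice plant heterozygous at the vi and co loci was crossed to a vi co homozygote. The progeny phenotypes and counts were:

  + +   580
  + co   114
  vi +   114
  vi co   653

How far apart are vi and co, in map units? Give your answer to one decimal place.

15.6 map units

The two most frequent classes, + + (580) and vi co (653), are the parental types, so the F1 was + + / vi co.
The recombinant classes are + co and vi +: 114 + 114 = 228.
Recombination frequency = 228/1461 = 0.1561 ≈ 15.6%, i.e. 15.6 map units.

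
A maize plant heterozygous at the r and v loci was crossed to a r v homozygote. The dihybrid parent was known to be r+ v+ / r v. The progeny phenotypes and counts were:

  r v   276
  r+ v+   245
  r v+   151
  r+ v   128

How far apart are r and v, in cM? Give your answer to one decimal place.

34.9 cM

The recombinant classes are r+ v and r v+: 128 + 151 = 279.
Recombination frequency = 279/800 = 0.3488 ≈ 34.9%, i.e. 34.9 cM.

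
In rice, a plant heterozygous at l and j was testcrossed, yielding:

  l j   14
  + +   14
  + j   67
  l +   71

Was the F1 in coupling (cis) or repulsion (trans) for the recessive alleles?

The two most frequent classes are + j (67) and l + (71); these are the parental (non-recombinant) types.
So the F1 carried + j on one chromosome and l + on the other — the recessive alleles are on opposite chromosomes (trans / repulsion).

trans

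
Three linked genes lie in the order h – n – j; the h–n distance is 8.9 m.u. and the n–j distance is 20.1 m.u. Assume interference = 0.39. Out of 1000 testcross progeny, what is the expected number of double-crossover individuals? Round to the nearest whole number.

Map distances give recombination frequencies of 0.089 and 0.201 for the two intervals.
With interference 0.39 (so coincidence = 0.61), expected double-crossover frequency = 0.089 × 0.201 × 0.61 = 0.01091.
Expected number = 0.01091 × 1000 = 10.91 ≈ 11.

11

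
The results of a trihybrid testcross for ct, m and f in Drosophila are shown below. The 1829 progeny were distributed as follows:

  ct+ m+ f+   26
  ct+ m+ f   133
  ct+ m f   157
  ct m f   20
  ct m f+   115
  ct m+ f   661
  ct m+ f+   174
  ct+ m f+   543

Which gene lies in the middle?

The two most frequent reciprocal classes, ct+ m f+ and ct m+ f, are the parental types, so the F1 was ct+ m f+ / ct m+ f.
The two rarest classes, ct+ m+ f+ and ct m f, are the double crossovers. Comparing them with the parentals, only the m allele has switched, so m is the middle locus and the order is f – m – ct.

m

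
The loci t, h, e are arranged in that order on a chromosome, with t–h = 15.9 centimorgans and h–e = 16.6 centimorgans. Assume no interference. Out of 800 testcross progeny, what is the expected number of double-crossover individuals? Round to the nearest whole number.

21

Map distances give recombination frequencies of 0.159 and 0.166 for the two intervals.
With no interference, expected double-crossover frequency = 0.159 × 0.166 = 0.02639.
Expected number = 0.02639 × 800 = 21.12 ≈ 21.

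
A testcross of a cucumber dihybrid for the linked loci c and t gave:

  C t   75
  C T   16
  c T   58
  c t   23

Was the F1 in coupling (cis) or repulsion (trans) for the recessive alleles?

The two most frequent classes are C t (75) and c T (58); these are the parental (non-recombinant) types.
So the F1 carried C t on one chromosome and c T on the other — the recessive alleles are on opposite chromosomes (trans / repulsion).

trans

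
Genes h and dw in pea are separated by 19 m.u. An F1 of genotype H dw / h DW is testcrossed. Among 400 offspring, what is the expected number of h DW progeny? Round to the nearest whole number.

162

A map distance of 19 m.u. corresponds to a recombination frequency of 0.190.
The F1 is H dw / h DW, so h DW is a parental gamete class with expected frequency (1 − r)/2 = 0.810/2 = 0.4050.
Expected number = 0.4050 × 400 = 162.00 ≈ 162.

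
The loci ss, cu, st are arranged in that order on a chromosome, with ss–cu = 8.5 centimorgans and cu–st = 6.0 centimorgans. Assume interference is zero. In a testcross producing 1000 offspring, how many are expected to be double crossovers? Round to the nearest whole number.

5

Map distances give recombination frequencies of 0.085 and 0.060 for the two intervals.
With no interference, expected double-crossover frequency = 0.085 × 0.060 = 0.00510.
Expected number = 0.00510 × 1000 = 5.10 ≈ 5.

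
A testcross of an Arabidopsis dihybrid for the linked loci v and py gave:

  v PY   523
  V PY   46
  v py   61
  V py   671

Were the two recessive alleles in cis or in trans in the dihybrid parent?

The two most frequent classes are V py (671) and v PY (523); these are the parental (non-recombinant) types.
So the F1 carried V py on one chromosome and v PY on the other — the recessive alleles are on opposite chromosomes (trans / repulsion).

trans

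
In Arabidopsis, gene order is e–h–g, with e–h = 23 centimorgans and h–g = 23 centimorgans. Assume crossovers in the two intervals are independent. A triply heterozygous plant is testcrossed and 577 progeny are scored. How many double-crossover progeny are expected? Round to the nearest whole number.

31

Map distances give recombination frequencies of 0.230 and 0.230 for the two intervals.
With no interference, expected double-crossover frequency = 0.230 × 0.230 = 0.05290.
Expected number = 0.05290 × 577 = 30.52 ≈ 31.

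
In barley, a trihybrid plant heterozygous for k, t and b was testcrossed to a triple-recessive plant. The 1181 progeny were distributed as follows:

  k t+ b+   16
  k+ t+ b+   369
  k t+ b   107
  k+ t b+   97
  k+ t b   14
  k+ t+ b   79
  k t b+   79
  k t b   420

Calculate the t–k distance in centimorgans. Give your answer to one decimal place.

19.8 centimorgans

The two most frequent reciprocal classes, k+ t+ b+ and k t b, are the parental types, so the F1 was k+ t+ b+ / k t b.
The two rarest classes, k t+ b+ and k+ t b, are the double crossovers. Comparing them with the parentals, only the k allele has switched, so k is the middle locus and the order is t – k – b.
Crossovers in the t–k interval produce the single-crossover classes k+ t b+ and k t+ b (97 + 107 = 204) plus the double crossovers (30).
RF(t–k) = (204 + 30) / 1181 = 234/1181 = 0.1981 → 19.8 centimorgans.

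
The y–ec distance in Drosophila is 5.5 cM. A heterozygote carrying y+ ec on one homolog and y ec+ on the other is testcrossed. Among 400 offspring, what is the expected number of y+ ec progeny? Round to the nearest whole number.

A map distance of 5.5 cM corresponds to a recombination frequency of 0.055.
The F1 is y+ ec / y ec+, so y+ ec is a parental gamete class with expected frequency (1 − r)/2 = 0.945/2 = 0.4725.
Expected number = 0.4725 × 400 = 189.00 ≈ 189.

189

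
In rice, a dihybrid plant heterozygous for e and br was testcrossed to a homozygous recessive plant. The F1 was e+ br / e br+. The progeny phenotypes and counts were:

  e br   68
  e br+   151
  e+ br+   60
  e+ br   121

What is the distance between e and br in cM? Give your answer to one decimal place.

32.0 cM

The recombinant classes are e+ br+ and e br: 60 + 68 = 128.
Recombination frequency = 128/400 = 0.3200 ≈ 32.0%, i.e. 32.0 cM.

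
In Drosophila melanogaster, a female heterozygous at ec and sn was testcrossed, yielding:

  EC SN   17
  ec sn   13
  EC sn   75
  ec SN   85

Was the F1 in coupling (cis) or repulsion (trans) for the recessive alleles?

The two most frequent classes are EC sn (75) and ec SN (85); these are the parental (non-recombinant) types.
So the F1 carried EC sn on one chromosome and ec SN on the other — the recessive alleles are on opposite chromosomes (trans / repulsion).

trans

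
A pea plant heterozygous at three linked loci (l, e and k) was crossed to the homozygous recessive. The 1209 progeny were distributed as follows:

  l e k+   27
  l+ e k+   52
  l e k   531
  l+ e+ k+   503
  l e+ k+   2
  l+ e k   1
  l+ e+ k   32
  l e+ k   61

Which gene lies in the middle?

l

The two most frequent reciprocal classes, l e k and l+ e+ k+, are the parental types, so the F1 was l e k / l+ e+ k+.
The two rarest classes, l+ e k and l e+ k+, are the double crossovers. Comparing them with the parentals, only the l allele has switched, so l is the middle locus and the order is k – l – e.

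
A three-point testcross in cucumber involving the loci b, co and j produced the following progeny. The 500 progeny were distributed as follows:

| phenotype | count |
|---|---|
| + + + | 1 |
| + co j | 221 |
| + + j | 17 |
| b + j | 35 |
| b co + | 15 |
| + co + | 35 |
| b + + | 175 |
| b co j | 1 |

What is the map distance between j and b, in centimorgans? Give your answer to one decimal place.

The two most frequent reciprocal classes, + co j and b + +, are the parental types, so the F1 was + co j / b + +.
The two rarest classes, b co j and + + +, are the double crossovers. Comparing them with the parentals, only the b allele has switched, so b is the middle locus and the order is co – b – j.
Crossovers in the b–j interval produce the single-crossover classes + co + and b + j (35 + 35 = 70) plus the double crossovers (2).
RF(b–j) = (70 + 2) / 500 = 72/500 = 0.1440 → 14.4 centimorgans.

14.4 centimorgans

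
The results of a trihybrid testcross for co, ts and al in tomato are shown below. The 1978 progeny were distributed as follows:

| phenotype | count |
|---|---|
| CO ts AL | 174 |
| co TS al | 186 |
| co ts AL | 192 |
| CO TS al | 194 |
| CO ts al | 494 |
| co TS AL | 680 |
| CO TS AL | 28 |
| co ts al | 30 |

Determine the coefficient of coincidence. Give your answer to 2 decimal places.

0.62

The two most frequent reciprocal classes, CO ts al and co TS AL, are the parental types, so the F1 was CO ts al / co TS AL.
The two rarest classes, co ts al and CO TS AL, are the double crossovers. Comparing them with the parentals, only the co allele has switched, so co is the middle locus and the order is al – co – ts.
al–co: (360 + 58)/1978 = 0.2113; co–ts: (386 + 58)/1978 = 0.2245.
Expected DCO frequency = 0.2113 × 0.2245 ≈ 0.04744; observed = 58/1978 ≈ 0.02932.
Coefficient of coincidence = 0.02932/0.04744 ≈ 0.62.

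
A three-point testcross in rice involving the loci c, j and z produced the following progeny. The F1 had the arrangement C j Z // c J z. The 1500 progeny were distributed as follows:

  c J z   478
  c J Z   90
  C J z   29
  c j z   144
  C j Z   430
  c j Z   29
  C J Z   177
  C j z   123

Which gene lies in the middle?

The two rarest classes, c j Z and C J z, are the double crossovers. Comparing them with the parentals, only the c allele has switched, so c is the middle locus and the order is z – c – j.

c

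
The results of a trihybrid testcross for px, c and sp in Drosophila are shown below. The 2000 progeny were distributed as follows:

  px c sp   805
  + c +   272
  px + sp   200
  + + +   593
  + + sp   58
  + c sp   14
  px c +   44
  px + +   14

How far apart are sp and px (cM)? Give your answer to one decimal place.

The two most frequent reciprocal classes, + + + and px c sp, are the parental types, so the F1 was + + + / px c sp.
The two rarest classes, px + + and + c sp, are the double crossovers. Comparing them with the parentals, only the px allele has switched, so px is the middle locus and the order is sp – px – c.
Crossovers in the sp–px interval produce the single-crossover classes + + sp and px c + (58 + 44 = 102) plus the double crossovers (28).
RF(sp–px) = (102 + 28) / 2000 = 130/2000 = 0.0650 → 6.5 cM.

6.5 cM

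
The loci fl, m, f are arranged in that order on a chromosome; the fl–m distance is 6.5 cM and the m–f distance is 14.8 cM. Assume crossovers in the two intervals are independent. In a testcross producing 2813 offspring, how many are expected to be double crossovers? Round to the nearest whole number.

Map distances give recombination frequencies of 0.065 and 0.148 for the two intervals.
With no interference, expected double-crossover frequency = 0.065 × 0.148 = 0.00962.
Expected number = 0.00962 × 2813 = 27.06 ≈ 27.

27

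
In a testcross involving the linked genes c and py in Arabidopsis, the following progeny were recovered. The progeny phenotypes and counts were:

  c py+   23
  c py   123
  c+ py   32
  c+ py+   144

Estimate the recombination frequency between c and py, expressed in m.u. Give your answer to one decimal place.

17.1 m.u.

The two most frequent classes, c+ py+ (144) and c py (123), are the parental types, so the F1 was c+ py+ / c py.
The recombinant classes are c+ py and c py+: 32 + 23 = 55.
Recombination frequency = 55/322 = 0.1708 ≈ 17.1%, i.e. 17.1 m.u.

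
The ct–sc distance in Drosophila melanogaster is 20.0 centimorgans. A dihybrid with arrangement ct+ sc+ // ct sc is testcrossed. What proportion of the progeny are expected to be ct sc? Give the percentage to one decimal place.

40.0%

A map distance of 20.0 centimorgans corresponds to a recombination frequency of 0.200.
The F1 is ct+ sc+ / ct sc, so ct sc is a parental gamete class with expected frequency (1 − r)/2 = 0.800/2 = 0.4000.
That is 0.4000 = 40.0% of the progeny.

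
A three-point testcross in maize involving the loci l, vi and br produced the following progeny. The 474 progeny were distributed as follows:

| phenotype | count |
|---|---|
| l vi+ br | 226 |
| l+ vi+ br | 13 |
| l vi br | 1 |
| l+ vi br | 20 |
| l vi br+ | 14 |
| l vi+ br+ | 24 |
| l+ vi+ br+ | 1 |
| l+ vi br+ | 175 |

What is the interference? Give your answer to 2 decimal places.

0.29

The two most frequent reciprocal classes, l vi+ br and l+ vi br+, are the parental types, so the F1 was l vi+ br / l+ vi br+.
The two rarest classes, l vi br and l+ vi+ br+, are the double crossovers. Comparing them with the parentals, only the vi allele has switched, so vi is the middle locus and the order is br – vi – l.
br–vi: (44 + 2)/474 = 0.0970; vi–l: (27 + 2)/474 = 0.0612.
Expected DCO frequency = 0.0970 × 0.0612 ≈ 0.00594; observed = 2/474 ≈ 0.00422.
Coefficient of coincidence = 0.00422/0.00594 ≈ 0.71; interference = 1 − 0.71 = 0.29.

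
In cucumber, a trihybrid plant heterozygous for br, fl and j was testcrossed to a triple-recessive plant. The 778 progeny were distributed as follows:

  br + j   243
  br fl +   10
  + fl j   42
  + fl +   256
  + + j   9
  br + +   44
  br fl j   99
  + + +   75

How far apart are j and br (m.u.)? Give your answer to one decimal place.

The two most frequent reciprocal classes, + fl + and br + j, are the parental types, so the F1 was + fl + / br + j.
The two rarest classes, br fl + and + + j, are the double crossovers. Comparing them with the parentals, only the br allele has switched, so br is the middle locus and the order is fl – br – j.
Crossovers in the br–j interval produce the single-crossover classes + fl j and br + + (42 + 44 = 86) plus the double crossovers (19).
RF(br–j) = (86 + 19) / 778 = 105/778 = 0.1350 → 13.5 m.u.

13.5 m.u.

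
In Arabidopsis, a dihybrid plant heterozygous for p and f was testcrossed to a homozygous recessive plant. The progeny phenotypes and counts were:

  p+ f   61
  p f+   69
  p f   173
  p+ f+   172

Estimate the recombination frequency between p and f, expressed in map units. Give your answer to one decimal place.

27.4 map units

The two most frequent classes, p+ f+ (172) and p f (173), are the parental types, so the F1 was p+ f+ / p f.
The recombinant classes are p+ f and p f+: 61 + 69 = 130.
Recombination frequency = 130/475 = 0.2737 ≈ 27.4%, i.e. 27.4 map units.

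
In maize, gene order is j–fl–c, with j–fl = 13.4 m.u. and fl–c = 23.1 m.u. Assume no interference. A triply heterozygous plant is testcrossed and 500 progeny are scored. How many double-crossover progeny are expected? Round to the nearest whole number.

15

Map distances give recombination frequencies of 0.134 and 0.231 for the two intervals.
With no interference, expected double-crossover frequency = 0.134 × 0.231 = 0.03095.
Expected number = 0.03095 × 500 = 15.48 ≈ 15.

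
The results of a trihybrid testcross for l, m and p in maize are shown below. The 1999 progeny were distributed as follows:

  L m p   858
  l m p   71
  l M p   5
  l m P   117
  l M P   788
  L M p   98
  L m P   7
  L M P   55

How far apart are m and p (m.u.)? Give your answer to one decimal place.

The two most frequent reciprocal classes, L m p and l M P, are the parental types, so the F1 was L m p / l M P.
The two rarest classes, L m P and l M p, are the double crossovers. Comparing them with the parentals, only the p allele has switched, so p is the middle locus and the order is l – p – m.
Crossovers in the p–m interval produce the single-crossover classes L M p and l m P (98 + 117 = 215) plus the double crossovers (12).
RF(p–m) = (215 + 12) / 1999 = 227/1999 = 0.1136 → 11.4 m.u.

11.4 m.u.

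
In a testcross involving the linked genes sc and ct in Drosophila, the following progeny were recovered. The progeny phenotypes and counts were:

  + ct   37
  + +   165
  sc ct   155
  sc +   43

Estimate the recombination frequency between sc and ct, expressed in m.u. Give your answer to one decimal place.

20.0 m.u.

The two most frequent classes, + + (165) and sc ct (155), are the parental types, so the F1 was + + / sc ct.
The recombinant classes are + ct and sc +: 37 + 43 = 80.
Recombination frequency = 80/400 = 0.2000 ≈ 20.0%, i.e. 20.0 m.u.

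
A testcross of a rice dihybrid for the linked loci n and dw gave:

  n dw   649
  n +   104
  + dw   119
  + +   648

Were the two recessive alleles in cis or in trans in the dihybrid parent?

cis

The two most frequent classes are + + (648) and n dw (649); these are the parental (non-recombinant) types.
So the F1 carried + + on one chromosome and n dw on the other — the recessive alleles are on the same chromosome (cis / coupling).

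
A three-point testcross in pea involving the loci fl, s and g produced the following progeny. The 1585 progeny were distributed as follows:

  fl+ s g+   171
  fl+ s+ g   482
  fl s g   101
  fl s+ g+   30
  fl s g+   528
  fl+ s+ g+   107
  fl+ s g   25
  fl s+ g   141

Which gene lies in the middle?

s

The two most frequent reciprocal classes, fl+ s+ g and fl s g+, are the parental types, so the F1 was fl+ s+ g / fl s g+.
The two rarest classes, fl+ s g and fl s+ g+, are the double crossovers. Comparing them with the parentals, only the s allele has switched, so s is the middle locus and the order is fl – s – g.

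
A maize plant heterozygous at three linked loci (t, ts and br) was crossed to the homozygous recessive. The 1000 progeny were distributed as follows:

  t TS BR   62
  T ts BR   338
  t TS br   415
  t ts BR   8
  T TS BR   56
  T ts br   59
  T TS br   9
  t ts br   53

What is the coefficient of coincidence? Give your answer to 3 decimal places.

The two most frequent reciprocal classes, t TS br and T ts BR, are the parental types, so the F1 was t TS br / T ts BR.
The two rarest classes, T TS br and t ts BR, are the double crossovers. Comparing them with the parentals, only the t allele has switched, so t is the middle locus and the order is br – t – ts.
br–t: (121 + 17)/1000 = 0.1380; t–ts: (109 + 17)/1000 = 0.1260.
Expected DCO frequency = 0.1380 × 0.1260 ≈ 0.01739; observed = 17/1000 ≈ 0.01700.
Coefficient of coincidence = 0.01700/0.01739 ≈ 0.978.

0.978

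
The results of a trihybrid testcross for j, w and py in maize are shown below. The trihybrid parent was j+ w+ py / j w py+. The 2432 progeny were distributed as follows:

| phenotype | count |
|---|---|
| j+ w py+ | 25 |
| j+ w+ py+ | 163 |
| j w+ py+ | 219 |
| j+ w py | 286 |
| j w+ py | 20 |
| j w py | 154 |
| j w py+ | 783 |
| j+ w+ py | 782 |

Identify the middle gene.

The two rarest classes, j w+ py and j+ w py+, are the double crossovers. Comparing them with the parentals, only the j allele has switched, so j is the middle locus and the order is py – j – w.

j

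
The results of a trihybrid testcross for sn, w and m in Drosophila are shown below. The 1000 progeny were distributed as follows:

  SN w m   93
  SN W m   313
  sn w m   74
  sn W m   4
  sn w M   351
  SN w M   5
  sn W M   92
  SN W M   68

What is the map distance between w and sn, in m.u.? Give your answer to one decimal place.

19.4 m.u.

The two most frequent reciprocal classes, sn w M and SN W m, are the parental types, so the F1 was sn w M / SN W m.
The two rarest classes, SN w M and sn W m, are the double crossovers. Comparing them with the parentals, only the sn allele has switched, so sn is the middle locus and the order is m – sn – w.
Crossovers in the sn–w interval produce the single-crossover classes sn W M and SN w m (92 + 93 = 185) plus the double crossovers (9).
RF(sn–w) = (185 + 9) / 1000 = 194/1000 = 0.1940 → 19.4 m.u.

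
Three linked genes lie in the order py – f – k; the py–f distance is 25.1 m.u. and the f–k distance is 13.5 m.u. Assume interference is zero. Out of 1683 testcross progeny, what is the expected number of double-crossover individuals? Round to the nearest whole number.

57

Map distances give recombination frequencies of 0.251 and 0.135 for the two intervals.
With no interference, expected double-crossover frequency = 0.251 × 0.135 = 0.03389.
Expected number = 0.03389 × 1683 = 57.03 ≈ 57.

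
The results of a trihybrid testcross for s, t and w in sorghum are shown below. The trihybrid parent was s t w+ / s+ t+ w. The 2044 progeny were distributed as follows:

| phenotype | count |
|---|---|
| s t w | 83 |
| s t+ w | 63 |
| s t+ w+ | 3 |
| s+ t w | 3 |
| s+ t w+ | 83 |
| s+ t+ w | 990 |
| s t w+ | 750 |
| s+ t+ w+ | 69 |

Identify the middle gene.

The two rarest classes, s t+ w+ and s+ t w, are the double crossovers. Comparing them with the parentals, only the t allele has switched, so t is the middle locus and the order is s – t – w.

t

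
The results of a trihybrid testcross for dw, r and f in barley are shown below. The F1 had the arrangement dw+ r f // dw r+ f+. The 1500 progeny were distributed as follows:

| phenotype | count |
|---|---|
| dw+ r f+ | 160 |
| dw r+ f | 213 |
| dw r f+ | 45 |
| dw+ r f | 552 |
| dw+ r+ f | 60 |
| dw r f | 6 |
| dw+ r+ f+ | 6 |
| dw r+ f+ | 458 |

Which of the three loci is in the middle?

dw

The two rarest classes, dw r f and dw+ r+ f+, are the double crossovers. Comparing them with the parentals, only the dw allele has switched, so dw is the middle locus and the order is f – dw – r.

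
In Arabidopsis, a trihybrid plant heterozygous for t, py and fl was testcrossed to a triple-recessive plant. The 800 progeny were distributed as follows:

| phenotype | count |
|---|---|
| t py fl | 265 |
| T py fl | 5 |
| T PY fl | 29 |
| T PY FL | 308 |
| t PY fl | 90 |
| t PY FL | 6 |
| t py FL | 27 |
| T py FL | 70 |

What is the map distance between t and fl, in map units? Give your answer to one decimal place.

The two most frequent reciprocal classes, t py fl and T PY FL, are the parental types, so the F1 was t py fl / T PY FL.
The two rarest classes, T py fl and t PY FL, are the double crossovers. Comparing them with the parentals, only the t allele has switched, so t is the middle locus and the order is fl – t – py.
Crossovers in the fl–t interval produce the single-crossover classes t py FL and T PY fl (27 + 29 = 56) plus the double crossovers (11).
RF(fl–t) = (56 + 11) / 800 = 67/800 = 0.0838 → 8.4 map units.

8.4 map units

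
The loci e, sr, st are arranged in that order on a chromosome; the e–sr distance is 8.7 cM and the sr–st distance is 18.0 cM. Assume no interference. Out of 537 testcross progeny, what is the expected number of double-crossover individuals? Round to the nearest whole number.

Map distances give recombination frequencies of 0.087 and 0.180 for the two intervals.
With no interference, expected double-crossover frequency = 0.087 × 0.180 = 0.01566.
Expected number = 0.01566 × 537 = 8.41 ≈ 8.

8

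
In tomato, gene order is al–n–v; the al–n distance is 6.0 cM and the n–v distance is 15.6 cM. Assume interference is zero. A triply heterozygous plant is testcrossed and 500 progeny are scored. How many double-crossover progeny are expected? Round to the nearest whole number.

Map distances give recombination frequencies of 0.060 and 0.156 for the two intervals.
With no interference, expected double-crossover frequency = 0.060 × 0.156 = 0.00936.
Expected number = 0.00936 × 500 = 4.68 ≈ 5.

5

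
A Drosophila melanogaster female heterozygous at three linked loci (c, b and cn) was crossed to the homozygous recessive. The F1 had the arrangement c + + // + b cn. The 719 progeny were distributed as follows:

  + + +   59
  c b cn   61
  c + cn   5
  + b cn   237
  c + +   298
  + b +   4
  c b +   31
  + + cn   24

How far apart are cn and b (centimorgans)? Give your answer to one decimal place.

The two rarest classes, c + cn and + b +, are the double crossovers. Comparing them with the parentals, only the cn allele has switched, so cn is the middle locus and the order is b – cn – c.
Crossovers in the b–cn interval produce the single-crossover classes c b + and + + cn (31 + 24 = 55) plus the double crossovers (9).
RF(b–cn) = (55 + 9) / 719 = 64/719 = 0.0890 → 8.9 centimorgans.

8.9 centimorgans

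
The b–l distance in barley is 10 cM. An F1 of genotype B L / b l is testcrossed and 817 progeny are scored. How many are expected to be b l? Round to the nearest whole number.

368

A map distance of 10 cM corresponds to a recombination frequency of 0.100.
The F1 is B L / b l, so b l is a parental gamete class with expected frequency (1 − r)/2 = 0.900/2 = 0.4500.
Expected number = 0.4500 × 817 = 367.65 ≈ 368.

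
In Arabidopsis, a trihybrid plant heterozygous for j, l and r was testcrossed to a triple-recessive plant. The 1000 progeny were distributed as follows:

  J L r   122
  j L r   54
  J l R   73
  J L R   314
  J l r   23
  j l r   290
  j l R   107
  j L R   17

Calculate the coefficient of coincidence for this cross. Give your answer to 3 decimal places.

The two most frequent reciprocal classes, J L R and j l r, are the parental types, so the F1 was J L R / j l r.
The two rarest classes, j L R and J l r, are the double crossovers. Comparing them with the parentals, only the j allele has switched, so j is the middle locus and the order is r – j – l.
r–j: (229 + 40)/1000 = 0.2690; j–l: (127 + 40)/1000 = 0.1670.
Expected DCO frequency = 0.2690 × 0.1670 ≈ 0.04492; observed = 40/1000 ≈ 0.04000.
Coefficient of coincidence = 0.04000/0.04492 ≈ 0.890.

0.890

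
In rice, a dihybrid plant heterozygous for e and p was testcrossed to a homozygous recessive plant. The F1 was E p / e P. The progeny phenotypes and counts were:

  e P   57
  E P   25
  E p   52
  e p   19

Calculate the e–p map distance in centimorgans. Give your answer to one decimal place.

28.8 centimorgans

The recombinant classes are E P and e p: 25 + 19 = 44.
Recombination frequency = 44/153 = 0.2876 ≈ 28.8%, i.e. 28.8 centimorgans.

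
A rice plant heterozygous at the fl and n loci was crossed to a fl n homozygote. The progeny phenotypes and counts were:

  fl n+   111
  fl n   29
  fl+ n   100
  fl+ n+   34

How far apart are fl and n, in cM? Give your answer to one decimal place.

The two most frequent classes, fl+ n (100) and fl n+ (111), are the parental types, so the F1 was fl+ n / fl n+.
The recombinant classes are fl+ n+ and fl n: 34 + 29 = 63.
Recombination frequency = 63/274 = 0.2299 ≈ 23.0%, i.e. 23.0 cM.

23.0 cM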